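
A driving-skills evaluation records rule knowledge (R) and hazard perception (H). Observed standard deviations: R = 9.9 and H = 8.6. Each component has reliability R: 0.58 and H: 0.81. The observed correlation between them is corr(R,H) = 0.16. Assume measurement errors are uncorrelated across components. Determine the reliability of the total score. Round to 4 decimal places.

Var(R+H) = 9.9² + 8.6² + 2·[9.9·8.6·0.16] = 171.97 + 27.2448 = 199.215.
With uncorrelated errors the cross-covariances are all true-score covariance, so they carry over unchanged; only the diagonal terms shrink to ρᵢσᵢ².
True-score variance = [9.9²·0.58 + 8.6²·0.81] + 27.2448 = 116.753 + 27.2448 = 143.998.
Reliability = 143.998 / 199.215 = 0.7228.

0.7228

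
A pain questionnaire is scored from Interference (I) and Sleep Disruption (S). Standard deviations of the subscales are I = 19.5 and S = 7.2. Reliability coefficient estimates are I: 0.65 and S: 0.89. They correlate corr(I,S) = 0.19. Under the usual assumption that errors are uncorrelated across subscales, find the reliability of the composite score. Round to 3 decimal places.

Var(I+S) = 19.5² + 7.2² + 2·[19.5·7.2·0.19] = 432.09 + 53.352 = 485.442.
Because errors are independent across components, Cov(Tᵢ,Tⱼ) = Cov(Xᵢ,Xⱼ); the off-diagonal part of the true-score variance is the same as above.
True-score variance = [19.5²·0.65 + 7.2²·0.89] + 53.352 = 293.3 + 53.352 = 346.652.
Reliability = 346.652 / 485.442 = 0.714.

0.714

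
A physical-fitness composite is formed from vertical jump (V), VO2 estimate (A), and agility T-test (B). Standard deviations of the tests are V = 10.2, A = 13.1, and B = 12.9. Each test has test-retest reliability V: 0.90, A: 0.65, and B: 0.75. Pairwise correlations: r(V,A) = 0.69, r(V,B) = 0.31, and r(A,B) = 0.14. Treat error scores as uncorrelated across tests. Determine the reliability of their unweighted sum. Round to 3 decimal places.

Var(V+A+B) = 10.2² + 13.1² + 12.9² + 2·[10.2·13.1·0.69 + 10.2·12.9·0.31 + 13.1·12.9·0.14] = 442.06 + 313.292 = 755.352.
Because errors are independent across components, Cov(Tᵢ,Tⱼ) = Cov(Xᵢ,Xⱼ); the off-diagonal part of the true-score variance is the same as above.
True-score variance = [10.2²·0.90 + 13.1²·0.65 + 12.9²·0.75] + 313.292 = 329.99 + 313.292 = 643.282.
Reliability = 643.282 / 755.352 = 0.852.

0.852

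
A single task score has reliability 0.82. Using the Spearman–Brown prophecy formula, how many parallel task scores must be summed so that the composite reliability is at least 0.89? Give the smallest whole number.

k ≥ ρ*(1−ρ₁)/(ρ₁(1−ρ*)) = 0.89·0.18 / (0.82·0.11) = 1.776.
Smallest integer k = 2.

2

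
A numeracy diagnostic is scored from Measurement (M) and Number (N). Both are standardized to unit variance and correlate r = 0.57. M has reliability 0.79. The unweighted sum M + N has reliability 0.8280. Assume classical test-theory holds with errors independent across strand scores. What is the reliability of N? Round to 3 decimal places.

Var(M+N) = 2 + 2·0.57 = 3.140.
True-score variance = ρ_M + ρ_N + 2·0.57, so 0.8280 = (0.79 + ρ_N + 1.14) / 3.140.
ρ_N = 0.8280·3.140 − 0.79 − 1.14 = 0.670.

0.670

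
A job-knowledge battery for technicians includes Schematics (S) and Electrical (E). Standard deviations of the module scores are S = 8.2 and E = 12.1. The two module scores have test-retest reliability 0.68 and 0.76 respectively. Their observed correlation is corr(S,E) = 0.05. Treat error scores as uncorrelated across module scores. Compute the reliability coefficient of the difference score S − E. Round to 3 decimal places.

Var(S−E) = 8.2² + 12.1² − 2·8.2·12.1·0.05 = 213.65 − 9.922 = 203.728.
With uncorrelated errors the cross-covariances are all true-score covariance, so they carry over unchanged; only the diagonal terms shrink to ρᵢσᵢ².
True-score variance = [8.2²·0.68 + 12.1²·0.76] − 9.922 = 156.995 − 9.922 = 147.073.
Reliability = 147.073 / 203.728 = 0.722.

0.722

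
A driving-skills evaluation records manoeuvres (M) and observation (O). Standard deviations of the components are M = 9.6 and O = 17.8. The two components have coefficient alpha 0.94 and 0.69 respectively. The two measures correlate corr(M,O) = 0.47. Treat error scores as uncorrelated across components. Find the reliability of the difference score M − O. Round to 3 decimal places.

0.582

Var(M−O) = 9.6² + 17.8² − 2·9.6·17.8·0.47 = 409 − 160.627 = 248.373.
Because errors are independent across components, Cov(Tᵢ,Tⱼ) = Cov(Xᵢ,Xⱼ); the off-diagonal part of the true-score variance is the same as above.
True-score variance = [9.6²·0.94 + 17.8²·0.69] − 160.627 = 305.25 − 160.627 = 144.623.
Reliability = 144.623 / 248.373 = 0.582.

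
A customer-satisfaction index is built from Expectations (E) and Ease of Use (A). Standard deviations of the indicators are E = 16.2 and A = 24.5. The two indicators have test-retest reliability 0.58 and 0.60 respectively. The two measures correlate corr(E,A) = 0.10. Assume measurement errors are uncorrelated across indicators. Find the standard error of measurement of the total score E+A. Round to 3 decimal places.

Var(total) = 862.69 + 79.38 = 942.07.
True-score variance = 512.365 + 79.38 = 591.745, so reliability = 0.6281.
Error variance = 942.07 − 591.745 = 350.325; SEM = √350.325 = 18.717.

18.717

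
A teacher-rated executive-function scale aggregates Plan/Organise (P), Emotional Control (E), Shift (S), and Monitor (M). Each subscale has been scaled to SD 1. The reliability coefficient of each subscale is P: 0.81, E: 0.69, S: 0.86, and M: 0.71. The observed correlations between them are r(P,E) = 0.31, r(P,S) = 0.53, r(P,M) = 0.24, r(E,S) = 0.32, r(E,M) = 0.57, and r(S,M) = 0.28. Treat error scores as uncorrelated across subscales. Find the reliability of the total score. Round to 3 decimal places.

0.891

Var(P+E+S+M) = 4 + 2·[0.31 + 0.53 + 0.24 + 0.32 + 0.57 + 0.28] = 4 + 4.5 = 8.5.
Under uncorrelated errors the observed covariances equal the true-score covariances, so only the own-variance terms attenuate.
True-score variance = [0.81 + 0.69 + 0.86 + 0.71] + 4.5 = 3.07 + 4.5 = 7.57.
Reliability = 7.57 / 8.5 = 0.891.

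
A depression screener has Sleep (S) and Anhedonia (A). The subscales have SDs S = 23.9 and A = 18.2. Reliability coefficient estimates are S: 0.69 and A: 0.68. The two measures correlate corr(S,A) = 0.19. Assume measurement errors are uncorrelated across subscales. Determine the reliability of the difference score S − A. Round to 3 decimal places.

Var(S−A) = 23.9² + 18.2² − 2·23.9·18.2·0.19 = 902.45 − 165.292 = 737.158.
Because errors are independent across components, Cov(Tᵢ,Tⱼ) = Cov(Xᵢ,Xⱼ); the off-diagonal part of the true-score variance is the same as above.
True-score variance = [23.9²·0.69 + 18.2²·0.68] − 165.292 = 619.378 − 165.292 = 454.086.
Reliability = 454.086 / 737.158 = 0.616.

0.616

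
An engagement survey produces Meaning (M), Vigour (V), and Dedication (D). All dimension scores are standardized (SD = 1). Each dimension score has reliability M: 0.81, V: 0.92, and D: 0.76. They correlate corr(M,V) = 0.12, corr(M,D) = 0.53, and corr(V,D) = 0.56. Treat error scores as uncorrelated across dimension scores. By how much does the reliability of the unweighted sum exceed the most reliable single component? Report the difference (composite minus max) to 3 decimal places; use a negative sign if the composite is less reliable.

Var(sum) = 3 + 2.42 = 5.42; true-score variance = 2.49 + 2.42 = 4.91; composite reliability = 0.9059.
Max component reliability = 0.9200.
Difference = 0.9059 − 0.9200 = -0.014.

-0.014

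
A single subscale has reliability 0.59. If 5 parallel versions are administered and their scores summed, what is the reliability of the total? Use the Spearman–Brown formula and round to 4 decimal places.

0.8780

ρ_k = kρ / (1 + (k−1)ρ) = 5·0.59 / (1 + 4·0.59) = 2.950 / 3.360 = 0.8780.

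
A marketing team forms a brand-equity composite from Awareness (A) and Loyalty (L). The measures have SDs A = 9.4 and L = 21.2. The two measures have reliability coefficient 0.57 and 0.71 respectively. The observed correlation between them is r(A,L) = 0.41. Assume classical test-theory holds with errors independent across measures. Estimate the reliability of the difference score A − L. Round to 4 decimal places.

0.5504

Var(A−L) = 9.4² + 21.2² − 2·9.4·21.2·0.41 = 537.8 − 163.41 = 374.39.
With uncorrelated errors the cross-covariances are all true-score covariance, so they carry over unchanged; only the diagonal terms shrink to ρᵢσᵢ².
True-score variance = [9.4²·0.57 + 21.2²·0.71] − 163.41 = 369.468 − 163.41 = 206.058.
Reliability = 206.058 / 374.39 = 0.5504.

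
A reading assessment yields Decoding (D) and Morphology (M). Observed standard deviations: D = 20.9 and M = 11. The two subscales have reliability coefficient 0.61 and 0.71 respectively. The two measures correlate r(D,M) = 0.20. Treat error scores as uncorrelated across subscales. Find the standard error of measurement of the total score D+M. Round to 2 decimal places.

Var(total) = 557.81 + 91.96 = 649.77.
True-score variance = 352.364 + 91.96 = 444.324, so reliability = 0.6838.
Error variance = 649.77 − 444.324 = 205.446; SEM = √205.446 = 14.33.

14.33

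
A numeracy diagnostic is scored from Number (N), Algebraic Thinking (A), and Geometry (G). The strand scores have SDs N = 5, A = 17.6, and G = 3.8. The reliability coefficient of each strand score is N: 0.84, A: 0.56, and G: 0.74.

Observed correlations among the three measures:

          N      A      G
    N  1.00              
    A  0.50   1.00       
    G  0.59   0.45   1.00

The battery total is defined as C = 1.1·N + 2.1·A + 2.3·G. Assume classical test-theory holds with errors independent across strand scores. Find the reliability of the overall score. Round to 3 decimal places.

0.691

Var(C) = 1.1²·5² + 2.1²·17.6² + 2.3²·3.8² + 2·[2.31·5·17.6·0.50 + 2.53·5·3.8·0.59 + 4.83·17.6·3.8·0.45] = 1472.68 + 550.73 = 2023.41.
With uncorrelated errors the cross-covariances are all true-score covariance, so they carry over unchanged; only the diagonal terms shrink to ρᵢσᵢ².
True-score variance = [1.1²·5²·0.84 + 2.1²·17.6²·0.56 + 2.3²·3.8²·0.74] + 550.73 = 846.92 + 550.73 = 1397.65.
Reliability = 1397.65 / 2023.41 = 0.691.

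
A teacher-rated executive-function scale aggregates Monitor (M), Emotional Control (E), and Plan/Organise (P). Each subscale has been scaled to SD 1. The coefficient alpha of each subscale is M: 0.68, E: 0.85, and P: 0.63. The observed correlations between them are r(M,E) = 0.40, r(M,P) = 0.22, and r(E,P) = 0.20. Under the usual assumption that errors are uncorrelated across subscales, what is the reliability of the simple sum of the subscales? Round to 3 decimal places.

0.819

Var(M+E+P) = 3 + 2·[0.40 + 0.22 + 0.20] = 3 + 1.64 = 4.64.
Under uncorrelated errors the observed covariances equal the true-score covariances, so only the own-variance terms attenuate.
True-score variance = [0.68 + 0.85 + 0.63] + 1.64 = 2.16 + 1.64 = 3.8.
Reliability = 3.8 / 4.64 = 0.819.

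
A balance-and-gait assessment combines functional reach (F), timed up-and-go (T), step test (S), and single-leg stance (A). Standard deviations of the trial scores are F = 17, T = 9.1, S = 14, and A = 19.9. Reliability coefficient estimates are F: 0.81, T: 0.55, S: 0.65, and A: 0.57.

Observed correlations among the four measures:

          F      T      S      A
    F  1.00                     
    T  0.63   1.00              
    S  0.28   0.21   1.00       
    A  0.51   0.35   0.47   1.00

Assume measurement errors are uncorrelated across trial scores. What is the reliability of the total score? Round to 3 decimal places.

0.841

Var(F+T+S+A) = 17² + 9.1² + 14² + 19.9² + 2·[17·9.1·0.63 + 17·14·0.28 + 17·19.9·0.51 + 9.1·14·0.21 + 9.1·19.9·0.35 + 14·19.9·0.47] = 963.82 + 1115.42 = 2079.24.
Under uncorrelated errors the observed covariances equal the true-score covariances, so only the own-variance terms attenuate.
True-score variance = [17²·0.81 + 9.1²·0.55 + 14²·0.65 + 19.9²·0.57] + 1115.42 = 632.761 + 1115.42 = 1748.18.
Reliability = 1748.18 / 2079.24 = 0.841.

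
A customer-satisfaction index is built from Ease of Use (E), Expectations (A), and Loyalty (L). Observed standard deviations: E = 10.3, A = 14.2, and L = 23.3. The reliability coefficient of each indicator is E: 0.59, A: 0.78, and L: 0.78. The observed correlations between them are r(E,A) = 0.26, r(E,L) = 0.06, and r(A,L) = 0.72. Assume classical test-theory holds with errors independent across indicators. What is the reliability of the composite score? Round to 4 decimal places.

Var(E+A+L) = 10.3² + 14.2² + 23.3² + 2·[10.3·14.2·0.26 + 10.3·23.3·0.06 + 14.2·23.3·0.72] = 850.62 + 581.292 = 1431.91.
Because errors are independent across components, Cov(Tᵢ,Tⱼ) = Cov(Xᵢ,Xⱼ); the off-diagonal part of the true-score variance is the same as above.
True-score variance = [10.3²·0.59 + 14.2²·0.78 + 23.3²·0.78] + 581.292 = 643.327 + 581.292 = 1224.62.
Reliability = 1224.62 / 1431.91 = 0.8552.

0.8552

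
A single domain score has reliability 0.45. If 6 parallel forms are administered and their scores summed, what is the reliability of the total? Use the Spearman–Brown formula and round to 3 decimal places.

0.831

ρ_k = kρ / (1 + (k−1)ρ) = 6·0.45 / (1 + 5·0.45) = 2.700 / 3.250 = 0.831.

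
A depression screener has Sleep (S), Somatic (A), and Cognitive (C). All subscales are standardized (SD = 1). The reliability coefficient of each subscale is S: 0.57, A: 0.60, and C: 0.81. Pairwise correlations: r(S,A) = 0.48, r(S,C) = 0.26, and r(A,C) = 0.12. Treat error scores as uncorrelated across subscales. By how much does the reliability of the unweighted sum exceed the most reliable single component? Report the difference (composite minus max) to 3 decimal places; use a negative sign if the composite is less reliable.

-0.026

Var(sum) = 3 + 1.72 = 4.72; true-score variance = 1.98 + 1.72 = 3.7; composite reliability = 0.7839.
Max component reliability = 0.8100.
Difference = 0.7839 − 0.8100 = -0.026.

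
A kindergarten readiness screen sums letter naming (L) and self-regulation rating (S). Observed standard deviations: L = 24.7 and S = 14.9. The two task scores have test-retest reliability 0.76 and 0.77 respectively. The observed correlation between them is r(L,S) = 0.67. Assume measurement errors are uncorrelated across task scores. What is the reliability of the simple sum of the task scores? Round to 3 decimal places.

0.851

Var(L+S) = 24.7² + 14.9² + 2·[24.7·14.9·0.67] = 832.1 + 493.16 = 1325.26.
Because errors are independent across components, Cov(Tᵢ,Tⱼ) = Cov(Xᵢ,Xⱼ); the off-diagonal part of the true-score variance is the same as above.
True-score variance = [24.7²·0.76 + 14.9²·0.77] + 493.16 = 634.616 + 493.16 = 1127.78.
Reliability = 1127.78 / 1325.26 = 0.851.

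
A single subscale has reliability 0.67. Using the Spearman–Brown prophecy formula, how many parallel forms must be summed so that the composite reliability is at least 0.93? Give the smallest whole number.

k ≥ ρ*(1−ρ₁)/(ρ₁(1−ρ*)) = 0.93·0.33 / (0.67·0.07) = 6.544.
Smallest integer k = 7.

7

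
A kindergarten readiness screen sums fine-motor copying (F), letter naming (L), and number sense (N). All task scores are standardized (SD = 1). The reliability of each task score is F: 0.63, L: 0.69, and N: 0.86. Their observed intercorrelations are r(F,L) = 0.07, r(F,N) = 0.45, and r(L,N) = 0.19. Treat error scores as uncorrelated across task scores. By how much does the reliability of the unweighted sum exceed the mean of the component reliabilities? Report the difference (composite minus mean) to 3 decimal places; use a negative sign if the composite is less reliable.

0.088

Var(sum) = 3 + 1.42 = 4.42; true-score variance = 2.18 + 1.42 = 3.6; composite reliability = 0.8145.
Mean component reliability = 0.7267.
Difference = 0.8145 − 0.7267 = 0.088.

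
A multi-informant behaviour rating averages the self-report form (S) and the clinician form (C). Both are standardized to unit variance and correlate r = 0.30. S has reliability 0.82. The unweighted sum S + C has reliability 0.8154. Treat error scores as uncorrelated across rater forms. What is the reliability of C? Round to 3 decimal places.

0.700

Var(S+C) = 2 + 2·0.30 = 2.600.
True-score variance = ρ_S + ρ_C + 2·0.30, so 0.8154 = (0.82 + ρ_C + 0.60) / 2.600.
ρ_C = 0.8154·2.600 − 0.82 − 0.60 = 0.700.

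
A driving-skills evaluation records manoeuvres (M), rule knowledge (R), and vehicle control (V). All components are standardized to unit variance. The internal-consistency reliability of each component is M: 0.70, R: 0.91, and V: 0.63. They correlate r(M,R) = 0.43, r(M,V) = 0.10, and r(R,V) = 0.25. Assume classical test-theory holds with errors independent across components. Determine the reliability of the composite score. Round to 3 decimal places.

Var(M+R+V) = 3 + 2·[0.43 + 0.10 + 0.25] = 3 + 1.56 = 4.56.
With uncorrelated errors the cross-covariances are all true-score covariance, so they carry over unchanged; only the diagonal terms shrink to ρᵢσᵢ².
True-score variance = [0.70 + 0.91 + 0.63] + 1.56 = 2.24 + 1.56 = 3.8.
Reliability = 3.8 / 4.56 = 0.833.

0.833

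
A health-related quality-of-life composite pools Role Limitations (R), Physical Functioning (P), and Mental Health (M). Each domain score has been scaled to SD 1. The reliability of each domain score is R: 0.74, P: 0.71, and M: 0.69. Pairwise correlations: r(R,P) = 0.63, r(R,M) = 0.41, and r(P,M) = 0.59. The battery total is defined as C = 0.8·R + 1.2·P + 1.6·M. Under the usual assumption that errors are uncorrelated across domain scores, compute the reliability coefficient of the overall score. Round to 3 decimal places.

0.850

Var(C) = 0.8² + 1.2² + 1.6² + 2·[0.96·0.63 + 1.28·0.41 + 1.92·0.59] = 4.64 + 4.5248 = 9.1648.
Because errors are independent across components, Cov(Tᵢ,Tⱼ) = Cov(Xᵢ,Xⱼ); the off-diagonal part of the true-score variance is the same as above.
True-score variance = [0.8²·0.74 + 1.2²·0.71 + 1.6²·0.69] + 4.5248 = 3.2624 + 4.5248 = 7.7872.
Reliability = 7.7872 / 9.1648 = 0.850.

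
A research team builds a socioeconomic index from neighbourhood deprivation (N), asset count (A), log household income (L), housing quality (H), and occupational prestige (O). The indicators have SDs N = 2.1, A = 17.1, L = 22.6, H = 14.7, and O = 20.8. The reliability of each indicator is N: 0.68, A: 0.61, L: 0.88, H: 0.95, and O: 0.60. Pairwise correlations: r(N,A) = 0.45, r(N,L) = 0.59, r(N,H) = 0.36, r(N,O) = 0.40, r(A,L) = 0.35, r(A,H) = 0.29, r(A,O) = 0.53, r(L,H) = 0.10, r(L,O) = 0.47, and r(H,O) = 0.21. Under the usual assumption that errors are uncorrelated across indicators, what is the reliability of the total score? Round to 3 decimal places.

0.881

Var(N+A+L+H+O) = 2.1² + 17.1² + 22.6² + 14.7² + 20.8² + 2·[2.1·17.1·0.45 + 2.1·22.6·0.59 + 2.1·14.7·0.36 + 2.1·20.8·0.40 + 17.1·22.6·0.35 + 17.1·14.7·0.29 + 17.1·20.8·0.53 + 22.6·14.7·0.10 + 22.6·20.8·0.47 + 14.7·20.8·0.21] = 1456.31 + 1575.57 = 3031.88.
Because errors are independent across components, Cov(Tᵢ,Tⱼ) = Cov(Xᵢ,Xⱼ); the off-diagonal part of the true-score variance is the same as above.
True-score variance = [2.1²·0.68 + 17.1²·0.61 + 22.6²·0.88 + 14.7²·0.95 + 20.8²·0.60] + 1575.57 = 1095.71 + 1575.57 = 2671.28.
Reliability = 2671.28 / 3031.88 = 0.881.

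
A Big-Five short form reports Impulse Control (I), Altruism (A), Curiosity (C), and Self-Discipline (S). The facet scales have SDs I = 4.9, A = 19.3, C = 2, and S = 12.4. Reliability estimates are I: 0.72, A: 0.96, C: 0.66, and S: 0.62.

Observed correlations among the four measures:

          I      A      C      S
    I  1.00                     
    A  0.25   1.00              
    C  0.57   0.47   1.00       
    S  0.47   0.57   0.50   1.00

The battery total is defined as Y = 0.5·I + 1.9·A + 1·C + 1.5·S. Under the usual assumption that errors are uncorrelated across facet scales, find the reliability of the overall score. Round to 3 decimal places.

Var(Y) = 0.5²·4.9² + 1.9²·19.3² + 2² + 1.5²·12.4² + 2·[0.95·4.9·19.3·0.25 + 0.5·4.9·2·0.57 + 0.75·4.9·12.4·0.47 + 1.9·19.3·2·0.47 + 2.85·19.3·12.4·0.57 + 1.5·2·12.4·0.50] = 1700.65 + 977.033 = 2677.68.
With uncorrelated errors the cross-covariances are all true-score covariance, so they carry over unchanged; only the diagonal terms shrink to ρᵢσᵢ².
True-score variance = [0.5²·4.9²·0.72 + 1.9²·19.3²·0.96 + 2²·0.66 + 1.5²·12.4²·0.62] + 977.033 = 1512.36 + 977.033 = 2489.39.
Reliability = 2489.39 / 2677.68 = 0.930.

0.930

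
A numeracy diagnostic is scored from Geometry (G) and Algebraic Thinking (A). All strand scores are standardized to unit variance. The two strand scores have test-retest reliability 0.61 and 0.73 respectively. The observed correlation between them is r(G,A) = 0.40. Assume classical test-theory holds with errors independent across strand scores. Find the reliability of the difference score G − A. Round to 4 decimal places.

0.4500

Var(G−A) = 1 + 1 − 2·0.40 = 2 − 0.8 = 1.2.
With uncorrelated errors the cross-covariances are all true-score covariance, so they carry over unchanged; only the diagonal terms shrink to ρᵢσᵢ².
True-score variance = [0.61 + 0.73] − 0.8 = 1.34 − 0.8 = 0.54.
Reliability = 0.54 / 1.2 = 0.4500.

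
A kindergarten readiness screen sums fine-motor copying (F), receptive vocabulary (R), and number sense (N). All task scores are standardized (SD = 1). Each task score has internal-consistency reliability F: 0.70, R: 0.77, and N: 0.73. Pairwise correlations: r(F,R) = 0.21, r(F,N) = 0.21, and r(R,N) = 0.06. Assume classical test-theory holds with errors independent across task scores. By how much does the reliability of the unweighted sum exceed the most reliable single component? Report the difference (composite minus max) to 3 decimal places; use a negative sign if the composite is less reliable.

Var(sum) = 3 + 0.96 = 3.96; true-score variance = 2.2 + 0.96 = 3.16; composite reliability = 0.7980.
Max component reliability = 0.7700.
Difference = 0.7980 − 0.7700 = 0.028.

0.028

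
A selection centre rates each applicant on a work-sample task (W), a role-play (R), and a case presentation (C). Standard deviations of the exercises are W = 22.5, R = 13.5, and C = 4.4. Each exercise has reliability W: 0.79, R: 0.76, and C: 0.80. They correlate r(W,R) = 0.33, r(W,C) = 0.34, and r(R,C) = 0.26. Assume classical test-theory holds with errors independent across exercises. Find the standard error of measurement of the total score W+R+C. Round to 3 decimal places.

Var(total) = 707.86 + 298.683 = 1006.54.
True-score variance = 553.936 + 298.683 = 852.619, so reliability = 0.8471.
Error variance = 1006.54 − 852.619 = 153.924; SEM = √153.924 = 12.407.

12.407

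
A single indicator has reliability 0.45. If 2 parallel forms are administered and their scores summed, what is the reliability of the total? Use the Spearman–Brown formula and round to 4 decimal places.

0.6207

ρ_k = kρ / (1 + (k−1)ρ) = 2·0.45 / (1 + 1·0.45) = 0.900 / 1.450 = 0.6207.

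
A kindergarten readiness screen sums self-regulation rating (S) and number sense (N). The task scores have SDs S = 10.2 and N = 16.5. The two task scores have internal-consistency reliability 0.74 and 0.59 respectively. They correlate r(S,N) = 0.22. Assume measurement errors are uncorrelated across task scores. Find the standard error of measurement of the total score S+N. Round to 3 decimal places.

Var(total) = 376.29 + 74.052 = 450.342.
True-score variance = 237.617 + 74.052 = 311.669, so reliability = 0.6921.
Error variance = 450.342 − 311.669 = 138.673; SEM = √138.673 = 11.776.

11.776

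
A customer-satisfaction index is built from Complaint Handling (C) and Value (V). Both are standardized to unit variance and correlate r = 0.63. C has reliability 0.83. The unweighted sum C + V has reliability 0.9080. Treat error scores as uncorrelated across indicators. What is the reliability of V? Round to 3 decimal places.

Var(C+V) = 2 + 2·0.63 = 3.260.
True-score variance = ρ_C + ρ_V + 2·0.63, so 0.9080 = (0.83 + ρ_V + 1.26) / 3.260.
ρ_V = 0.9080·3.260 − 0.83 − 1.26 = 0.870.

0.870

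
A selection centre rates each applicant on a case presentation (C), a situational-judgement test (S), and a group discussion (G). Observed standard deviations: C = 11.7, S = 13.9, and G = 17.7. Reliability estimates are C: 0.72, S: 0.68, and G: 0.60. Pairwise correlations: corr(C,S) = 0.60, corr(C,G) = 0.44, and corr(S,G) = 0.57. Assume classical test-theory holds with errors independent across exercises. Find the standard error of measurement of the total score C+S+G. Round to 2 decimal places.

15.02

Var(total) = 643.39 + 657.869 = 1301.26.
True-score variance = 417.918 + 657.869 = 1075.79, so reliability = 0.8267.
Error variance = 1301.26 − 1075.79 = 225.472; SEM = √225.472 = 15.02.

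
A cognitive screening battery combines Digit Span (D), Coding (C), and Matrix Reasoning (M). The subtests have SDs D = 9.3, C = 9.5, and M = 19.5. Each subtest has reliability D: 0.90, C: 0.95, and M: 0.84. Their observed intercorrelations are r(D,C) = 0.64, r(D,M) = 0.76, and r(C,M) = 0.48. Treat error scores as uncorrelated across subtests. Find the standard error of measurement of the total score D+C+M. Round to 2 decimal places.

8.60

Var(total) = 556.99 + 566.58 = 1123.57.
True-score variance = 482.988 + 566.58 = 1049.57, so reliability = 0.9341.
Error variance = 1123.57 − 1049.57 = 74.0015; SEM = √74.0015 = 8.60.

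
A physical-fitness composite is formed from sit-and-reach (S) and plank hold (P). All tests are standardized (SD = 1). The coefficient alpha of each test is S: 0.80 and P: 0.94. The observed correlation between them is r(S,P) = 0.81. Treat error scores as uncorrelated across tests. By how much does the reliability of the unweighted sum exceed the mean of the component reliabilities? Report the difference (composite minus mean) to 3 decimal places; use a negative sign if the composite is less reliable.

0.058

Var(sum) = 2 + 1.62 = 3.62; true-score variance = 1.74 + 1.62 = 3.36; composite reliability = 0.9282.
Mean component reliability = 0.8700.
Difference = 0.9282 − 0.8700 = 0.058.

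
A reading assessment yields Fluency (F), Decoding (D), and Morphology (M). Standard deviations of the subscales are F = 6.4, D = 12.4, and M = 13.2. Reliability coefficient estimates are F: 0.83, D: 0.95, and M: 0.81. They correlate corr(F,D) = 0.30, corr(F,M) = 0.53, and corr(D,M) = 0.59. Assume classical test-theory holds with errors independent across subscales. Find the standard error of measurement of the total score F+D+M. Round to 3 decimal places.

Var(total) = 368.96 + 330.307 = 699.267.
True-score variance = 321.203 + 330.307 = 651.51, so reliability = 0.9317.
Error variance = 699.267 − 651.51 = 47.7568; SEM = √47.7568 = 6.911.

6.911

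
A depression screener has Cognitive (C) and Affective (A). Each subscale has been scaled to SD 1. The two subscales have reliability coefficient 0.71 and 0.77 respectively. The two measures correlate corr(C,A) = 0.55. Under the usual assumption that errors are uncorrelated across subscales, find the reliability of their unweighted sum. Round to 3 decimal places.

0.832

Var(C+A) = 2 + 2·[0.55] = 2 + 1.1 = 3.1.
Because errors are independent across components, Cov(Tᵢ,Tⱼ) = Cov(Xᵢ,Xⱼ); the off-diagonal part of the true-score variance is the same as above.
True-score variance = [0.71 + 0.77] + 1.1 = 1.48 + 1.1 = 2.58.
Reliability = 2.58 / 3.1 = 0.832.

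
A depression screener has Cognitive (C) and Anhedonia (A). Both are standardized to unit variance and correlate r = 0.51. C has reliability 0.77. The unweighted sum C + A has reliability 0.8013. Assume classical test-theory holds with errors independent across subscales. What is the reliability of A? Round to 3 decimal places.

0.630

Var(C+A) = 2 + 2·0.51 = 3.020.
True-score variance = ρ_C + ρ_A + 2·0.51, so 0.8013 = (0.77 + ρ_A + 1.02) / 3.020.
ρ_A = 0.8013·3.020 − 0.77 − 1.02 = 0.630.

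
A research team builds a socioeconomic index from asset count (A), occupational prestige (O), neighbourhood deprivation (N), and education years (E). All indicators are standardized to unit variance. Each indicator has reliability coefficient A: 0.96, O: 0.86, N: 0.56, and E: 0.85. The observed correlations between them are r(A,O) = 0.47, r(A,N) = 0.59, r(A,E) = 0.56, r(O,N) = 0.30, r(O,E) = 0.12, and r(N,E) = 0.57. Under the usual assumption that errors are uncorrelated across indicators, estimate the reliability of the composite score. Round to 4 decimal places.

Var(A+O+N+E) = 4 + 2·[0.47 + 0.59 + 0.56 + 0.30 + 0.12 + 0.57] = 4 + 5.22 = 9.22.
Because errors are independent across components, Cov(Tᵢ,Tⱼ) = Cov(Xᵢ,Xⱼ); the off-diagonal part of the true-score variance is the same as above.
True-score variance = [0.96 + 0.86 + 0.56 + 0.85] + 5.22 = 3.23 + 5.22 = 8.45.
Reliability = 8.45 / 9.22 = 0.9165.

0.9165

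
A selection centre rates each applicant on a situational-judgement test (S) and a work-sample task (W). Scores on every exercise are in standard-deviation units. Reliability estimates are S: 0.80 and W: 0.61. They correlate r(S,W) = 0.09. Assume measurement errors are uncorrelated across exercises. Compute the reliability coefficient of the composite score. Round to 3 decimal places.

Var(S+W) = 2 + 2·[0.09] = 2 + 0.18 = 2.18.
Under uncorrelated errors the observed covariances equal the true-score covariances, so only the own-variance terms attenuate.
True-score variance = [0.80 + 0.61] + 0.18 = 1.41 + 0.18 = 1.59.
Reliability = 1.59 / 2.18 = 0.729.

0.729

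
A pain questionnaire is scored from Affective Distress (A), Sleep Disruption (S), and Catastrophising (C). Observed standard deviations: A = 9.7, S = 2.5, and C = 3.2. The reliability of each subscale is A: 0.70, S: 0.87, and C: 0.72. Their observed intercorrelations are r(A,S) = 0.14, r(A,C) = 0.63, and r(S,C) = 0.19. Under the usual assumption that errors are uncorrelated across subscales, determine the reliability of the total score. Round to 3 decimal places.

Var(A+S+C) = 9.7² + 2.5² + 3.2² + 2·[9.7·2.5·0.14 + 9.7·3.2·0.63 + 2.5·3.2·0.19] = 110.58 + 48.9404 = 159.52.
With uncorrelated errors the cross-covariances are all true-score covariance, so they carry over unchanged; only the diagonal terms shrink to ρᵢσᵢ².
True-score variance = [9.7²·0.70 + 2.5²·0.87 + 3.2²·0.72] + 48.9404 = 78.6733 + 48.9404 = 127.614.
Reliability = 127.614 / 159.52 = 0.800.

0.800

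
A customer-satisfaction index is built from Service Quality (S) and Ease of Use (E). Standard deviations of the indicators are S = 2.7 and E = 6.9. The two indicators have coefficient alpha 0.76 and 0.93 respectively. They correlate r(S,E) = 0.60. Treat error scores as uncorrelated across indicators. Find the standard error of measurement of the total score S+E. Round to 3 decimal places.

Var(total) = 54.9 + 22.356 = 77.256.
True-score variance = 49.8177 + 22.356 = 72.1737, so reliability = 0.9342.
Error variance = 77.256 − 72.1737 = 5.0823; SEM = √5.0823 = 2.254.

2.254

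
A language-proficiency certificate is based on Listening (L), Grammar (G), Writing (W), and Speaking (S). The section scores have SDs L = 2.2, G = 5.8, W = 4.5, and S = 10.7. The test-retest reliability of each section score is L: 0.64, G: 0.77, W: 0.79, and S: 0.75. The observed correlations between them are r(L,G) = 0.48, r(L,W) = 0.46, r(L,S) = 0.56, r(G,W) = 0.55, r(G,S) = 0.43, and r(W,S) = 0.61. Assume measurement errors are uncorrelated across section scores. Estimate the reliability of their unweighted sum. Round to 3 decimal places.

0.883

Var(L+G+W+S) = 2.2² + 5.8² + 4.5² + 10.7² + 2·[2.2·5.8·0.48 + 2.2·4.5·0.46 + 2.2·10.7·0.56 + 5.8·4.5·0.55 + 5.8·10.7·0.43 + 4.5·10.7·0.61] = 173.22 + 188.547 = 361.767.
Because errors are independent across components, Cov(Tᵢ,Tⱼ) = Cov(Xᵢ,Xⱼ); the off-diagonal part of the true-score variance is the same as above.
True-score variance = [2.2²·0.64 + 5.8²·0.77 + 4.5²·0.79 + 10.7²·0.75] + 188.547 = 130.865 + 188.547 = 319.412.
Reliability = 319.412 / 361.767 = 0.883.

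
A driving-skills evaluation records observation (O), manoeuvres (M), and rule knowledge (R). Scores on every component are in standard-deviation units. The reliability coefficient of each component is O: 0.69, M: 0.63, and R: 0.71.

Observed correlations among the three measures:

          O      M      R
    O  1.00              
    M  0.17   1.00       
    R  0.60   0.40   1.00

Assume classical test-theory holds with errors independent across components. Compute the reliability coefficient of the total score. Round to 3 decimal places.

Var(O+M+R) = 3 + 2·[0.17 + 0.60 + 0.40] = 3 + 2.34 = 5.34.
Because errors are independent across components, Cov(Tᵢ,Tⱼ) = Cov(Xᵢ,Xⱼ); the off-diagonal part of the true-score variance is the same as above.
True-score variance = [0.69 + 0.63 + 0.71] + 2.34 = 2.03 + 2.34 = 4.37.
Reliability = 4.37 / 5.34 = 0.818.

0.818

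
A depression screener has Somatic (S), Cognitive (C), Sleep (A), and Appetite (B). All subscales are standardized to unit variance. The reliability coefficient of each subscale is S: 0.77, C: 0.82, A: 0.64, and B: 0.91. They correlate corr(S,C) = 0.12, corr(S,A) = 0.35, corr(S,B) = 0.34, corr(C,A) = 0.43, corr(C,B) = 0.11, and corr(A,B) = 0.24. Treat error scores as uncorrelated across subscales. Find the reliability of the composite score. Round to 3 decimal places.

Var(S+C+A+B) = 4 + 2·[0.12 + 0.35 + 0.34 + 0.43 + 0.11 + 0.24] = 4 + 3.18 = 7.18.
Under uncorrelated errors the observed covariances equal the true-score covariances, so only the own-variance terms attenuate.
True-score variance = [0.77 + 0.82 + 0.64 + 0.91] + 3.18 = 3.14 + 3.18 = 6.32.
Reliability = 6.32 / 7.18 = 0.880.

0.880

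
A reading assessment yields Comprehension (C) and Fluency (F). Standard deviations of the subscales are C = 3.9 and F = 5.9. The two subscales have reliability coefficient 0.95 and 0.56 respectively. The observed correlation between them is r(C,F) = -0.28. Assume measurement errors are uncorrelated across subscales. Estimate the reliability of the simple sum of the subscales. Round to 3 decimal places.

0.567

Var(C+F) = 3.9² + 5.9² + 2·[3.9·5.9·(-0.28)] = 50.02 − 12.8856 = 37.1344.
Under uncorrelated errors the observed covariances equal the true-score covariances, so only the own-variance terms attenuate.
True-score variance = [3.9²·0.95 + 5.9²·0.56] − 12.8856 = 33.9431 − 12.8856 = 21.0575.
Reliability = 21.0575 / 37.1344 = 0.567.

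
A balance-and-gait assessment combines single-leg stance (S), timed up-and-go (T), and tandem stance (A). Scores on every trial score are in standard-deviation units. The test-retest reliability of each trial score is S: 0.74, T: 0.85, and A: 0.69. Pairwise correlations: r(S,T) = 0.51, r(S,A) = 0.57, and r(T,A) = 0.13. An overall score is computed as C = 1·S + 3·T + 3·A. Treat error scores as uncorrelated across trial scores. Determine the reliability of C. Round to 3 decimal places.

0.842

Var(C) = 1 + 3² + 3² + 2·[3·0.51 + 3·0.57 + 9·0.13] = 19 + 8.82 = 27.82.
With uncorrelated errors the cross-covariances are all true-score covariance, so they carry over unchanged; only the diagonal terms shrink to ρᵢσᵢ².
True-score variance = [0.74 + 3²·0.85 + 3²·0.69] + 8.82 = 14.6 + 8.82 = 23.42.
Reliability = 23.42 / 27.82 = 0.842.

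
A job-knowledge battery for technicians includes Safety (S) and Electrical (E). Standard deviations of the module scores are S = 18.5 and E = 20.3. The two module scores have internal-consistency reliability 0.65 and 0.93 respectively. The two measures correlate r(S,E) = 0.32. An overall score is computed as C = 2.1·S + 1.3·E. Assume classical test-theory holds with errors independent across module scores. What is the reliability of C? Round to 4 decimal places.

Var(C) = 2.1²·18.5² + 1.3²·20.3² + 2·[2.73·18.5·20.3·0.32] = 2205.75 + 656.161 = 2861.92.
With uncorrelated errors the cross-covariances are all true-score covariance, so they carry over unchanged; only the diagonal terms shrink to ρᵢσᵢ².
True-score variance = [2.1²·18.5²·0.65 + 1.3²·20.3²·0.93] + 656.161 = 1628.74 + 656.161 = 2284.9.
Reliability = 2284.9 / 2861.92 = 0.7984.

0.7984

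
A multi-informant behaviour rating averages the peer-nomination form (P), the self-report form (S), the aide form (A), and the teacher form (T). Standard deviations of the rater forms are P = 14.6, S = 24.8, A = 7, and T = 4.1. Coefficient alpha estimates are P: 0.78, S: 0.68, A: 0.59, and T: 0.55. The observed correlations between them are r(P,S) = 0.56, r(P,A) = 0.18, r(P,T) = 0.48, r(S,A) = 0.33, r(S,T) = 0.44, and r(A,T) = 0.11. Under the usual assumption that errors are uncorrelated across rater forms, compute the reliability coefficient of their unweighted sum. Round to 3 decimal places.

Var(P+S+A+T) = 14.6² + 24.8² + 7² + 4.1² + 2·[14.6·24.8·0.56 + 14.6·7·0.18 + 14.6·4.1·0.48 + 24.8·7·0.33 + 24.8·4.1·0.44 + 7·4.1·0.11] = 894.01 + 710.156 = 1604.17.
Because errors are independent across components, Cov(Tᵢ,Tⱼ) = Cov(Xᵢ,Xⱼ); the off-diagonal part of the true-score variance is the same as above.
True-score variance = [14.6²·0.78 + 24.8²·0.68 + 7²·0.59 + 4.1²·0.55] + 710.156 = 622.648 + 710.156 = 1332.8.
Reliability = 1332.8 / 1604.17 = 0.831.

0.831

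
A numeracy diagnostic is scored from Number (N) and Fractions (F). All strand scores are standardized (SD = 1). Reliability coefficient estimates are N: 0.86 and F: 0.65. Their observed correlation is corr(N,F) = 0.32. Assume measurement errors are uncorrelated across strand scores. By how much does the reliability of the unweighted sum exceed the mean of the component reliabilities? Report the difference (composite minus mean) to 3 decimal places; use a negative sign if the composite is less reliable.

Var(sum) = 2 + 0.64 = 2.64; true-score variance = 1.51 + 0.64 = 2.15; composite reliability = 0.8144.
Mean component reliability = 0.7550.
Difference = 0.8144 − 0.7550 = 0.059.

0.059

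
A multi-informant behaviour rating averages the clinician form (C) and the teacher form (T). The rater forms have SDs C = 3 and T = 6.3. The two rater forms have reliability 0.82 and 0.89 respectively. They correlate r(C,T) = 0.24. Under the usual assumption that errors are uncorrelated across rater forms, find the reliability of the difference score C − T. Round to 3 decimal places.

0.849

Var(C−T) = 3² + 6.3² − 2·3·6.3·0.24 = 48.69 − 9.072 = 39.618.
Under uncorrelated errors the observed covariances equal the true-score covariances, so only the own-variance terms attenuate.
True-score variance = [3²·0.82 + 6.3²·0.89] − 9.072 = 42.7041 − 9.072 = 33.6321.
Reliability = 33.6321 / 39.618 = 0.849.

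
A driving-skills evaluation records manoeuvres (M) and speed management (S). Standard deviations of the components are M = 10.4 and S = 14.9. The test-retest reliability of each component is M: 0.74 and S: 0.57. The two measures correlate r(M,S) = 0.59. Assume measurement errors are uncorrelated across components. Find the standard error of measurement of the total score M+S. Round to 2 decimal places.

11.12

Var(total) = 330.17 + 182.853 = 513.023.
True-score variance = 206.584 + 182.853 = 389.437, so reliability = 0.7591.
Error variance = 513.023 − 389.437 = 123.586; SEM = √123.586 = 11.12.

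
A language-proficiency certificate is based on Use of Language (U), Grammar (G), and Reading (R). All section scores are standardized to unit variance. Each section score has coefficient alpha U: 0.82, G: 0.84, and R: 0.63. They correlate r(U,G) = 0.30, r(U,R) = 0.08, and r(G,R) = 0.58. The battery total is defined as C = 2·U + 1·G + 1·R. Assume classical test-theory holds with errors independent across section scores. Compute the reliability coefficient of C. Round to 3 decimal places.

0.856

Var(C) = 2² + 1 + 1 + 2·[2·0.30 + 2·0.08 + 0.58] = 6 + 2.68 = 8.68.
Because errors are independent across components, Cov(Tᵢ,Tⱼ) = Cov(Xᵢ,Xⱼ); the off-diagonal part of the true-score variance is the same as above.
True-score variance = [2²·0.82 + 0.84 + 0.63] + 2.68 = 4.75 + 2.68 = 7.43.
Reliability = 7.43 / 8.68 = 0.856.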